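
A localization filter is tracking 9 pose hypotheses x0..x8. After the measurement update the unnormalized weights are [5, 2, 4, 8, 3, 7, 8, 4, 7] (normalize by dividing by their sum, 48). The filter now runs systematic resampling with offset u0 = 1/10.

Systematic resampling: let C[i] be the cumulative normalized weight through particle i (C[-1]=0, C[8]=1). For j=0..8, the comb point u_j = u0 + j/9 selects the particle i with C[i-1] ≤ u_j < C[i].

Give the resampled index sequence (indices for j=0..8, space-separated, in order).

C = [5/48, 7/48, 11/48, 19/48, 11/24, 29/48, 37/48, 41/48, 1]
j=0: u_0=1/10 ∈ [0, 5/48) → index 0
j=1: u_1=19/90 ∈ [7/48, 11/48) → index 2
j=2: u_2=29/90 ∈ [11/48, 19/48) → index 3
j=3: u_3=13/30 ∈ [19/48, 11/24) → index 4
j=4: u_4=49/90 ∈ [11/24, 29/48) → index 5
j=5: u_5=59/90 ∈ [29/48, 37/48) → index 6
j=6: u_6=23/30 ∈ [29/48, 37/48) → index 6
j=7: u_7=79/90 ∈ [41/48, 1) → index 8
j=8: u_8=89/90 ∈ [41/48, 1) → index 8

0 2 3 4 5 6 6 8 8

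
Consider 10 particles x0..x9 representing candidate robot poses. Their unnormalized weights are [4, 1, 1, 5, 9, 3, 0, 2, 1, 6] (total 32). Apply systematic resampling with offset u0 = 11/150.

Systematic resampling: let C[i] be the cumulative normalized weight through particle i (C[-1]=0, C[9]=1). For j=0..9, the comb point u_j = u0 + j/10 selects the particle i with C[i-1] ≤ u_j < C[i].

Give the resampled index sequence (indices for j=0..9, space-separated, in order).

C = [1/8, 5/32, 3/16, 11/32, 5/8, 23/32, 23/32, 25/32, 13/16, 1]
j=0: u_0=11/150 ∈ [0, 1/8) → index 0
j=1: u_1=13/75 ∈ [5/32, 3/16) → index 2
j=2: u_2=41/150 ∈ [3/16, 11/32) → index 3
j=3: u_3=28/75 ∈ [11/32, 5/8) → index 4
j=4: u_4=71/150 ∈ [11/32, 5/8) → index 4
j=5: u_5=43/75 ∈ [11/32, 5/8) → index 4
j=6: u_6=101/150 ∈ [5/8, 23/32) → index 5
j=7: u_7=58/75 ∈ [23/32, 25/32) → index 7
j=8: u_8=131/150 ∈ [13/16, 1) → index 9
j=9: u_9=73/75 ∈ [13/16, 1) → index 9

0 2 3 4 4 4 5 7 9 9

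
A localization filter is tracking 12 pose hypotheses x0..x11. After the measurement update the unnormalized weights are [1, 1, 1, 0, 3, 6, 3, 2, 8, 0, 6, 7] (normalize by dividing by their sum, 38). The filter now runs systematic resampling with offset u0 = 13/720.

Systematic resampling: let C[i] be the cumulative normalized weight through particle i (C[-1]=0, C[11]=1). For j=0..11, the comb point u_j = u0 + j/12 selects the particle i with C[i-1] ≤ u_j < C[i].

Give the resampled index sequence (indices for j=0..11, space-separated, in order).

0 4 5 5 6 7 8 8 10 10 11 11

C = [1/38, 1/19, 3/38, 3/38, 3/19, 6/19, 15/38, 17/38, 25/38, 25/38, 31/38, 1]
j=0: u_0=13/720 ∈ [0, 1/38) → index 0
j=1: u_1=73/720 ∈ [3/38, 3/19) → index 4
j=2: u_2=133/720 ∈ [3/19, 6/19) → index 5
j=3: u_3=193/720 ∈ [3/19, 6/19) → index 5
j=4: u_4=253/720 ∈ [6/19, 15/38) → index 6
j=5: u_5=313/720 ∈ [15/38, 17/38) → index 7
j=6: u_6=373/720 ∈ [17/38, 25/38) → index 8
j=7: u_7=433/720 ∈ [17/38, 25/38) → index 8
j=8: u_8=493/720 ∈ [25/38, 31/38) → index 10
j=9: u_9=553/720 ∈ [25/38, 31/38) → index 10
j=10: u_10=613/720 ∈ [31/38, 1) → index 11
j=11: u_11=673/720 ∈ [31/38, 1) → index 11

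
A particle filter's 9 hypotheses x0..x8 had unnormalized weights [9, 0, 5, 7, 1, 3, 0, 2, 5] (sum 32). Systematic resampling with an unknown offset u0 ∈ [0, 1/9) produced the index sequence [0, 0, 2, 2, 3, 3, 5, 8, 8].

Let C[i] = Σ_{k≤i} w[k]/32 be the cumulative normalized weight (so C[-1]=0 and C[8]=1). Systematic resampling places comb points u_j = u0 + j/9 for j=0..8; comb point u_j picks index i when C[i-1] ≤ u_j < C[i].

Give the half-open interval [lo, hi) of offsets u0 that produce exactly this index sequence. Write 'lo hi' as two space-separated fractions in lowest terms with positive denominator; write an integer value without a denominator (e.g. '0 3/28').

C = [9/32, 9/32, 7/16, 21/32, 11/16, 25/32, 25/32, 27/32, 1]
j=0 picked index 0: u0 ∈ [0, 9/32)
j=1 picked index 0: u0 ∈ [-1/9, 49/288)
j=2 picked index 2: u0 ∈ [17/288, 31/144)
j=3 picked index 2: u0 ∈ [-5/96, 5/48)
j=4 picked index 3: u0 ∈ [-1/144, 61/288)
j=5 picked index 3: u0 ∈ [-17/144, 29/288)
j=6 picked index 5: u0 ∈ [1/48, 11/96)
j=7 picked index 8: u0 ∈ [19/288, 2/9)
j=8 picked index 8: u0 ∈ [-13/288, 1/9)
intersection: [19/288, 29/288)

19/288 29/288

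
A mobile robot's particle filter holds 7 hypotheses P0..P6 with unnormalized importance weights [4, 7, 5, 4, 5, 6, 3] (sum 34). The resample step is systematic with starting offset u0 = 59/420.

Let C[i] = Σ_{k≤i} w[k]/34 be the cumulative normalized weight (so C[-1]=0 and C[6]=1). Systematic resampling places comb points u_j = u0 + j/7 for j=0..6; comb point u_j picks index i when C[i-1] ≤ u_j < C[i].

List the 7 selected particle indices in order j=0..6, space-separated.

C = [2/17, 11/34, 8/17, 10/17, 25/34, 31/34, 1]
j=0: u_0=59/420 ∈ [2/17, 11/34) → index 1
j=1: u_1=17/60 ∈ [2/17, 11/34) → index 1
j=2: u_2=179/420 ∈ [11/34, 8/17) → index 2
j=3: u_3=239/420 ∈ [8/17, 10/17) → index 3
j=4: u_4=299/420 ∈ [10/17, 25/34) → index 4
j=5: u_5=359/420 ∈ [25/34, 31/34) → index 5
j=6: u_6=419/420 ∈ [31/34, 1) → index 6

1 1 2 3 4 5 6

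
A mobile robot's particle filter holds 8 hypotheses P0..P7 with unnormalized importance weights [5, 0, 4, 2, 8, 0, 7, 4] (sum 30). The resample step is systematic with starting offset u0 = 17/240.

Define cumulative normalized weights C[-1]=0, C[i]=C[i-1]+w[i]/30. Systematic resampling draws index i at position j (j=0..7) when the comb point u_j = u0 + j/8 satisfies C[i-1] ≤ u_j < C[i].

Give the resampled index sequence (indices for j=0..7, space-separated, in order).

C = [1/6, 1/6, 3/10, 11/30, 19/30, 19/30, 13/15, 1]
j=0: u_0=17/240 ∈ [0, 1/6) → index 0
j=1: u_1=47/240 ∈ [1/6, 3/10) → index 2
j=2: u_2=77/240 ∈ [3/10, 11/30) → index 3
j=3: u_3=107/240 ∈ [11/30, 19/30) → index 4
j=4: u_4=137/240 ∈ [11/30, 19/30) → index 4
j=5: u_5=167/240 ∈ [19/30, 13/15) → index 6
j=6: u_6=197/240 ∈ [19/30, 13/15) → index 6
j=7: u_7=227/240 ∈ [13/15, 1) → index 7

0 2 3 4 4 6 6 7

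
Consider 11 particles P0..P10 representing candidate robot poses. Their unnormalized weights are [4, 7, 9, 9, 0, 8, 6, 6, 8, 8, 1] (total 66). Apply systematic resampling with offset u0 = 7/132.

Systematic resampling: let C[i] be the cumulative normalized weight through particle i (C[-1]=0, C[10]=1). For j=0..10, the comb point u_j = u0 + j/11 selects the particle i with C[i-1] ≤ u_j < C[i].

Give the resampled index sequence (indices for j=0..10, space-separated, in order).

0 1 2 3 3 5 6 7 8 9 9

C = [2/33, 1/6, 10/33, 29/66, 29/66, 37/66, 43/66, 49/66, 19/22, 65/66, 1]
j=0: u_0=7/132 ∈ [0, 2/33) → index 0
j=1: u_1=19/132 ∈ [2/33, 1/6) → index 1
j=2: u_2=31/132 ∈ [1/6, 10/33) → index 2
j=3: u_3=43/132 ∈ [10/33, 29/66) → index 3
j=4: u_4=5/12 ∈ [10/33, 29/66) → index 3
j=5: u_5=67/132 ∈ [29/66, 37/66) → index 5
j=6: u_6=79/132 ∈ [37/66, 43/66) → index 6
j=7: u_7=91/132 ∈ [43/66, 49/66) → index 7
j=8: u_8=103/132 ∈ [49/66, 19/22) → index 8
j=9: u_9=115/132 ∈ [19/22, 65/66) → index 9
j=10: u_10=127/132 ∈ [19/22, 65/66) → index 9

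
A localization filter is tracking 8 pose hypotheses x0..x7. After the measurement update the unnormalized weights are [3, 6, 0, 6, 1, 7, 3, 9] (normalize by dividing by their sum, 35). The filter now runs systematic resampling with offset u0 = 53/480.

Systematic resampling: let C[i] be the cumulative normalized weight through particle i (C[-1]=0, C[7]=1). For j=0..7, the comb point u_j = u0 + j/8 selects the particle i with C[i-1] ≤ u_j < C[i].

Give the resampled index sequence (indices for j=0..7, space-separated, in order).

1 1 3 5 5 6 7 7

C = [3/35, 9/35, 9/35, 3/7, 16/35, 23/35, 26/35, 1]
j=0: u_0=53/480 ∈ [3/35, 9/35) → index 1
j=1: u_1=113/480 ∈ [3/35, 9/35) → index 1
j=2: u_2=173/480 ∈ [9/35, 3/7) → index 3
j=3: u_3=233/480 ∈ [16/35, 23/35) → index 5
j=4: u_4=293/480 ∈ [16/35, 23/35) → index 5
j=5: u_5=353/480 ∈ [23/35, 26/35) → index 6
j=6: u_6=413/480 ∈ [26/35, 1) → index 7
j=7: u_7=473/480 ∈ [26/35, 1) → index 7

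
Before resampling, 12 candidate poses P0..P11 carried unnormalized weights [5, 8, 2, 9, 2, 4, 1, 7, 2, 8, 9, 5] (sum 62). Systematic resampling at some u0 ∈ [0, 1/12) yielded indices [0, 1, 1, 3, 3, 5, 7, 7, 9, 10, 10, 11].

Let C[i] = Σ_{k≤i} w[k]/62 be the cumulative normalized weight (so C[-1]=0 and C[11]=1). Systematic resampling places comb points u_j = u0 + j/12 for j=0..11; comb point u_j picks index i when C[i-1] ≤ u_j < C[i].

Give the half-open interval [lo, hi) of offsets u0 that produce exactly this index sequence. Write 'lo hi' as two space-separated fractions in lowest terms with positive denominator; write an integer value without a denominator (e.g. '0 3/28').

3/124 11/372

C = [5/62, 13/62, 15/62, 12/31, 13/31, 15/31, 1/2, 19/31, 20/31, 24/31, 57/62, 1]
j=0 picked index 0: u0 ∈ [0, 5/62)
j=1 picked index 1: u0 ∈ [-1/372, 47/372)
j=2 picked index 1: u0 ∈ [-8/93, 4/93)
j=3 picked index 3: u0 ∈ [-1/124, 17/124)
j=4 picked index 3: u0 ∈ [-17/186, 5/93)
j=5 picked index 5: u0 ∈ [1/372, 25/372)
j=6 picked index 7: u0 ∈ [0, 7/62)
j=7 picked index 7: u0 ∈ [-1/12, 11/372)
j=8 picked index 9: u0 ∈ [-2/93, 10/93)
j=9 picked index 10: u0 ∈ [3/124, 21/124)
j=10 picked index 10: u0 ∈ [-11/186, 8/93)
j=11 picked index 11: u0 ∈ [1/372, 1/12)
intersection: [3/124, 11/372)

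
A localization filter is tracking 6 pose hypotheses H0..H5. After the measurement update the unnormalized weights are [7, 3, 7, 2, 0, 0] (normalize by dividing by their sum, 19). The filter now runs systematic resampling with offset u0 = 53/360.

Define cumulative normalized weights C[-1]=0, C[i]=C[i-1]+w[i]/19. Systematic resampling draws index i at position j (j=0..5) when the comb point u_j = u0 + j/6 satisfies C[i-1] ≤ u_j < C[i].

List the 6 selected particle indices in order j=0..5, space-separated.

C = [7/19, 10/19, 17/19, 1, 1, 1]
j=0: u_0=53/360 ∈ [0, 7/19) → index 0
j=1: u_1=113/360 ∈ [0, 7/19) → index 0
j=2: u_2=173/360 ∈ [7/19, 10/19) → index 1
j=3: u_3=233/360 ∈ [10/19, 17/19) → index 2
j=4: u_4=293/360 ∈ [10/19, 17/19) → index 2
j=5: u_5=353/360 ∈ [17/19, 1) → index 3

0 0 1 2 2 3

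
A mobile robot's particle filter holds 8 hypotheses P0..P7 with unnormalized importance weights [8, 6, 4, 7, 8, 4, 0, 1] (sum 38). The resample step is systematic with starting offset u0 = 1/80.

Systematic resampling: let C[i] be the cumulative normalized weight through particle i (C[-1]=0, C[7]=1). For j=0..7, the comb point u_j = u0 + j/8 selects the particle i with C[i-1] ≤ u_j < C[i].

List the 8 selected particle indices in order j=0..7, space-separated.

0 0 1 2 3 3 4 5

C = [4/19, 7/19, 9/19, 25/38, 33/38, 37/38, 37/38, 1]
j=0: u_0=1/80 ∈ [0, 4/19) → index 0
j=1: u_1=11/80 ∈ [0, 4/19) → index 0
j=2: u_2=21/80 ∈ [4/19, 7/19) → index 1
j=3: u_3=31/80 ∈ [7/19, 9/19) → index 2
j=4: u_4=41/80 ∈ [9/19, 25/38) → index 3
j=5: u_5=51/80 ∈ [9/19, 25/38) → index 3
j=6: u_6=61/80 ∈ [25/38, 33/38) → index 4
j=7: u_7=71/80 ∈ [33/38, 37/38) → index 5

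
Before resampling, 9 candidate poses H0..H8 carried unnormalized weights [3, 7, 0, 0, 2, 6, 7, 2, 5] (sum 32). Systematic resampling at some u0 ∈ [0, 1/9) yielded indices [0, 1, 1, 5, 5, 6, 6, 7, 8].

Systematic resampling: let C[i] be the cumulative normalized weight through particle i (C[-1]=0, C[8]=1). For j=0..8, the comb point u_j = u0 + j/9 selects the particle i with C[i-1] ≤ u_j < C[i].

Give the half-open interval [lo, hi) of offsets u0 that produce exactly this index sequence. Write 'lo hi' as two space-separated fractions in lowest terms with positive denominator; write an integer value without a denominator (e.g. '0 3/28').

C = [3/32, 5/16, 5/16, 5/16, 3/8, 9/16, 25/32, 27/32, 1]
j=0 picked index 0: u0 ∈ [0, 3/32)
j=1 picked index 1: u0 ∈ [-5/288, 29/144)
j=2 picked index 1: u0 ∈ [-37/288, 13/144)
j=3 picked index 5: u0 ∈ [1/24, 11/48)
j=4 picked index 5: u0 ∈ [-5/72, 17/144)
j=5 picked index 6: u0 ∈ [1/144, 65/288)
j=6 picked index 6: u0 ∈ [-5/48, 11/96)
j=7 picked index 7: u0 ∈ [1/288, 19/288)
j=8 picked index 8: u0 ∈ [-13/288, 1/9)
intersection: [1/24, 19/288)

1/24 19/288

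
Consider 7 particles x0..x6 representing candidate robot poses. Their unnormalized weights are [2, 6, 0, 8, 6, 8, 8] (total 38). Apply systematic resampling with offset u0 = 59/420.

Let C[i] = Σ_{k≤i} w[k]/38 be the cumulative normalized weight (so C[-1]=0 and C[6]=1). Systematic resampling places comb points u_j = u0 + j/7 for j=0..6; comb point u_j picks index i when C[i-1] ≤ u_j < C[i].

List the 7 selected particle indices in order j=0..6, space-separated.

C = [1/19, 4/19, 4/19, 8/19, 11/19, 15/19, 1]
j=0: u_0=59/420 ∈ [1/19, 4/19) → index 1
j=1: u_1=17/60 ∈ [4/19, 8/19) → index 3
j=2: u_2=179/420 ∈ [8/19, 11/19) → index 4
j=3: u_3=239/420 ∈ [8/19, 11/19) → index 4
j=4: u_4=299/420 ∈ [11/19, 15/19) → index 5
j=5: u_5=359/420 ∈ [15/19, 1) → index 6
j=6: u_6=419/420 ∈ [15/19, 1) → index 6

1 3 4 4 5 6 6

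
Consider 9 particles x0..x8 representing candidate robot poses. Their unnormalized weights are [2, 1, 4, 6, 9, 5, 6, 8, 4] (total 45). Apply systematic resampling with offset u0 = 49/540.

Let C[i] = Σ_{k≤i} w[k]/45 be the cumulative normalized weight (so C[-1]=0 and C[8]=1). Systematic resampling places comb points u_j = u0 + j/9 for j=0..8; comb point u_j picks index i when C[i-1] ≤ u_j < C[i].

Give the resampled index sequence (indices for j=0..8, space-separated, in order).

2 3 4 4 5 6 7 7 8

C = [2/45, 1/15, 7/45, 13/45, 22/45, 3/5, 11/15, 41/45, 1]
j=0: u_0=49/540 ∈ [1/15, 7/45) → index 2
j=1: u_1=109/540 ∈ [7/45, 13/45) → index 3
j=2: u_2=169/540 ∈ [13/45, 22/45) → index 4
j=3: u_3=229/540 ∈ [13/45, 22/45) → index 4
j=4: u_4=289/540 ∈ [22/45, 3/5) → index 5
j=5: u_5=349/540 ∈ [3/5, 11/15) → index 6
j=6: u_6=409/540 ∈ [11/15, 41/45) → index 7
j=7: u_7=469/540 ∈ [11/15, 41/45) → index 7
j=8: u_8=529/540 ∈ [41/45, 1) → index 8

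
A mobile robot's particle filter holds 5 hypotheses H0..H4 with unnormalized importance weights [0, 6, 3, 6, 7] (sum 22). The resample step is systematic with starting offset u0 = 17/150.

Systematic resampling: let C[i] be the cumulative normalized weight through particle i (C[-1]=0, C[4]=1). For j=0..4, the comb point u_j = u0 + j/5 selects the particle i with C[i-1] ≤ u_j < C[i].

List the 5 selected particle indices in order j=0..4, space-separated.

1 2 3 4 4

C = [0, 3/11, 9/22, 15/22, 1]
j=0: u_0=17/150 ∈ [0, 3/11) → index 1
j=1: u_1=47/150 ∈ [3/11, 9/22) → index 2
j=2: u_2=77/150 ∈ [9/22, 15/22) → index 3
j=3: u_3=107/150 ∈ [15/22, 1) → index 4
j=4: u_4=137/150 ∈ [15/22, 1) → index 4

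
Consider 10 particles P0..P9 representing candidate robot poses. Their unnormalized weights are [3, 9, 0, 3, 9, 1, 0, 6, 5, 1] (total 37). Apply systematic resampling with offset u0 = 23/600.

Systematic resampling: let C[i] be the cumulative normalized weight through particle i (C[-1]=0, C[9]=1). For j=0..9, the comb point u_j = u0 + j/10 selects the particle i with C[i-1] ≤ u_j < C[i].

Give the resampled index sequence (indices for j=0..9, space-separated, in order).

0 1 1 3 4 4 4 7 8 8

C = [3/37, 12/37, 12/37, 15/37, 24/37, 25/37, 25/37, 31/37, 36/37, 1]
j=0: u_0=23/600 ∈ [0, 3/37) → index 0
j=1: u_1=83/600 ∈ [3/37, 12/37) → index 1
j=2: u_2=143/600 ∈ [3/37, 12/37) → index 1
j=3: u_3=203/600 ∈ [12/37, 15/37) → index 3
j=4: u_4=263/600 ∈ [15/37, 24/37) → index 4
j=5: u_5=323/600 ∈ [15/37, 24/37) → index 4
j=6: u_6=383/600 ∈ [15/37, 24/37) → index 4
j=7: u_7=443/600 ∈ [25/37, 31/37) → index 7
j=8: u_8=503/600 ∈ [31/37, 36/37) → index 8
j=9: u_9=563/600 ∈ [31/37, 36/37) → index 8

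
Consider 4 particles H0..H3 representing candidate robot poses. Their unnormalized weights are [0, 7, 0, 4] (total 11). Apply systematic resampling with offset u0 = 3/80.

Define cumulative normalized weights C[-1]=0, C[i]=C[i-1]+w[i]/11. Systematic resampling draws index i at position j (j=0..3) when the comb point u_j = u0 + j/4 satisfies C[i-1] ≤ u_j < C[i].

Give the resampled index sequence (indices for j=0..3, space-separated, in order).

1 1 1 3

C = [0, 7/11, 7/11, 1]
j=0: u_0=3/80 ∈ [0, 7/11) → index 1
j=1: u_1=23/80 ∈ [0, 7/11) → index 1
j=2: u_2=43/80 ∈ [0, 7/11) → index 1
j=3: u_3=63/80 ∈ [7/11, 1) → index 3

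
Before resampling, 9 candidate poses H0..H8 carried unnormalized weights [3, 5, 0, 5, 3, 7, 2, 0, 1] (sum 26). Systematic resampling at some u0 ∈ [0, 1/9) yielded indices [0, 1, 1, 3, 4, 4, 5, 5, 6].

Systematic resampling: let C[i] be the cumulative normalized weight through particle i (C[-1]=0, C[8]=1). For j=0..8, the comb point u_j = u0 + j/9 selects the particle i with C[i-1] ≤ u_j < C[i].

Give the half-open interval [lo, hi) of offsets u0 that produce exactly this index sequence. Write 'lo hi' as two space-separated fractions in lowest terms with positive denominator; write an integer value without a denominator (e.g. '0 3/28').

C = [3/26, 4/13, 4/13, 1/2, 8/13, 23/26, 25/26, 25/26, 1]
j=0 picked index 0: u0 ∈ [0, 3/26)
j=1 picked index 1: u0 ∈ [1/234, 23/117)
j=2 picked index 1: u0 ∈ [-25/234, 10/117)
j=3 picked index 3: u0 ∈ [-1/39, 1/6)
j=4 picked index 4: u0 ∈ [1/18, 20/117)
j=5 picked index 4: u0 ∈ [-1/18, 7/117)
j=6 picked index 5: u0 ∈ [-2/39, 17/78)
j=7 picked index 5: u0 ∈ [-19/117, 25/234)
j=8 picked index 6: u0 ∈ [-1/234, 17/234)
intersection: [1/18, 7/117)

1/18 7/117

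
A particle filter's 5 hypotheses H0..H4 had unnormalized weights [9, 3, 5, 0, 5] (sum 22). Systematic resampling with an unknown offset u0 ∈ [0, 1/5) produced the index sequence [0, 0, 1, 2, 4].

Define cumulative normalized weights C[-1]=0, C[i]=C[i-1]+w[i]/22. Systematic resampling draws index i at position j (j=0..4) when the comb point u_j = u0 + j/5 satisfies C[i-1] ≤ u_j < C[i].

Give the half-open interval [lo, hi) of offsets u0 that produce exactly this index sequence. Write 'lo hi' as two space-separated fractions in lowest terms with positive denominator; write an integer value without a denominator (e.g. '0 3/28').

1/110 8/55

C = [9/22, 6/11, 17/22, 17/22, 1]
j=0 picked index 0: u0 ∈ [0, 9/22)
j=1 picked index 0: u0 ∈ [-1/5, 23/110)
j=2 picked index 1: u0 ∈ [1/110, 8/55)
j=3 picked index 2: u0 ∈ [-3/55, 19/110)
j=4 picked index 4: u0 ∈ [-3/110, 1/5)
intersection: [1/110, 8/55)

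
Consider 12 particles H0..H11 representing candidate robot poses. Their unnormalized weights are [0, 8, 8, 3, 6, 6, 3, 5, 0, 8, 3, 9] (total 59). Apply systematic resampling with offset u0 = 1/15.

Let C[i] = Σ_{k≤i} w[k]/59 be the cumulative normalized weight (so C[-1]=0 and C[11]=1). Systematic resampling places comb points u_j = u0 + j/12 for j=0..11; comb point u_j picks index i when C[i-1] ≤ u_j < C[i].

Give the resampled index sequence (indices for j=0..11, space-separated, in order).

1 2 2 3 4 5 6 7 9 10 11 11

C = [0, 8/59, 16/59, 19/59, 25/59, 31/59, 34/59, 39/59, 39/59, 47/59, 50/59, 1]
j=0: u_0=1/15 ∈ [0, 8/59) → index 1
j=1: u_1=3/20 ∈ [8/59, 16/59) → index 2
j=2: u_2=7/30 ∈ [8/59, 16/59) → index 2
j=3: u_3=19/60 ∈ [16/59, 19/59) → index 3
j=4: u_4=2/5 ∈ [19/59, 25/59) → index 4
j=5: u_5=29/60 ∈ [25/59, 31/59) → index 5
j=6: u_6=17/30 ∈ [31/59, 34/59) → index 6
j=7: u_7=13/20 ∈ [34/59, 39/59) → index 7
j=8: u_8=11/15 ∈ [39/59, 47/59) → index 9
j=9: u_9=49/60 ∈ [47/59, 50/59) → index 10
j=10: u_10=9/10 ∈ [50/59, 1) → index 11
j=11: u_11=59/60 ∈ [50/59, 1) → index 11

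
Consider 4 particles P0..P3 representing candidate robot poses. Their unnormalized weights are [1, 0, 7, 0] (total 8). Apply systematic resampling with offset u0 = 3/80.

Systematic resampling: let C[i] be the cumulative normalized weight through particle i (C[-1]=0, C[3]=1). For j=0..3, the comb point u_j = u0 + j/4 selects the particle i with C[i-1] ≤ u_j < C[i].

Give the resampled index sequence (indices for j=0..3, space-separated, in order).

C = [1/8, 1/8, 1, 1]
j=0: u_0=3/80 ∈ [0, 1/8) → index 0
j=1: u_1=23/80 ∈ [1/8, 1) → index 2
j=2: u_2=43/80 ∈ [1/8, 1) → index 2
j=3: u_3=63/80 ∈ [1/8, 1) → index 2

0 2 2 2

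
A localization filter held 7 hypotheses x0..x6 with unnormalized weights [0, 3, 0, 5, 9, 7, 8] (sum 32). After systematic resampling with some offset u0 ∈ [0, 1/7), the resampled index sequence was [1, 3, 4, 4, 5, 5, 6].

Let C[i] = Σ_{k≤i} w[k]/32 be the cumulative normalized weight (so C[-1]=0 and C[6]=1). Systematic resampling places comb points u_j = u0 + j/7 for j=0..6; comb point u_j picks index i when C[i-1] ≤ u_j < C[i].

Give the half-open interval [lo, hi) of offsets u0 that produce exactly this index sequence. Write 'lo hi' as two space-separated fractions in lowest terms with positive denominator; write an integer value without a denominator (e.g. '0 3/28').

C = [0, 3/32, 3/32, 1/4, 17/32, 3/4, 1]
j=0 picked index 1: u0 ∈ [0, 3/32)
j=1 picked index 3: u0 ∈ [-11/224, 3/28)
j=2 picked index 4: u0 ∈ [-1/28, 55/224)
j=3 picked index 4: u0 ∈ [-5/28, 23/224)
j=4 picked index 5: u0 ∈ [-9/224, 5/28)
j=5 picked index 5: u0 ∈ [-41/224, 1/28)
j=6 picked index 6: u0 ∈ [-3/28, 1/7)
intersection: [0, 1/28)

0 1/28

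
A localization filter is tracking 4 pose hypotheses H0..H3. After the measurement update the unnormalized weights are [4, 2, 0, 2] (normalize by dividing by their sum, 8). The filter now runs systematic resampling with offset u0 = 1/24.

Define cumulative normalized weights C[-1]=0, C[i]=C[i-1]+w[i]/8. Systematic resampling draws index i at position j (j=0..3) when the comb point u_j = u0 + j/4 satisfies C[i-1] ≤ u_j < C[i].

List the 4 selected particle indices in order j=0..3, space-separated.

C = [1/2, 3/4, 3/4, 1]
j=0: u_0=1/24 ∈ [0, 1/2) → index 0
j=1: u_1=7/24 ∈ [0, 1/2) → index 0
j=2: u_2=13/24 ∈ [1/2, 3/4) → index 1
j=3: u_3=19/24 ∈ [3/4, 1) → index 3

0 0 1 3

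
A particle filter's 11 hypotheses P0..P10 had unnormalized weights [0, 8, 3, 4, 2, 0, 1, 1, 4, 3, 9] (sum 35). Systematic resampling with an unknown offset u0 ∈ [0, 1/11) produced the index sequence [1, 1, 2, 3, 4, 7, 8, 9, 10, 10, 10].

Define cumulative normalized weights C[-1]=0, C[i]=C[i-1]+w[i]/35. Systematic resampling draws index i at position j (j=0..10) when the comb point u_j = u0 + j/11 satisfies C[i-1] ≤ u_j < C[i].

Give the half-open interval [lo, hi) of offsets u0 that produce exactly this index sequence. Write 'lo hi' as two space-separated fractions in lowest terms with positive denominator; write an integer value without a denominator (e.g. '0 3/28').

C = [0, 8/35, 11/35, 3/7, 17/35, 17/35, 18/35, 19/35, 23/35, 26/35, 1]
j=0 picked index 1: u0 ∈ [0, 8/35)
j=1 picked index 1: u0 ∈ [-1/11, 53/385)
j=2 picked index 2: u0 ∈ [18/385, 51/385)
j=3 picked index 3: u0 ∈ [16/385, 12/77)
j=4 picked index 4: u0 ∈ [5/77, 47/385)
j=5 picked index 7: u0 ∈ [23/385, 34/385)
j=6 picked index 8: u0 ∈ [-1/385, 43/385)
j=7 picked index 9: u0 ∈ [8/385, 41/385)
j=8 picked index 10: u0 ∈ [6/385, 3/11)
j=9 picked index 10: u0 ∈ [-29/385, 2/11)
j=10 picked index 10: u0 ∈ [-64/385, 1/11)
intersection: [5/77, 34/385)

5/77 34/385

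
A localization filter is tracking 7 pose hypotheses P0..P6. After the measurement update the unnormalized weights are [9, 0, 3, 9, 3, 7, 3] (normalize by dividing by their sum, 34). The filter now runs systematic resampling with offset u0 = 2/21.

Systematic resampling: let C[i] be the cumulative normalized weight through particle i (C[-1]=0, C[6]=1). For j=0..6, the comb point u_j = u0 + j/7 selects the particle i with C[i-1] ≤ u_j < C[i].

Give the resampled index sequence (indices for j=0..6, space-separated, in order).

0 0 3 3 4 5 6

C = [9/34, 9/34, 6/17, 21/34, 12/17, 31/34, 1]
j=0: u_0=2/21 ∈ [0, 9/34) → index 0
j=1: u_1=5/21 ∈ [0, 9/34) → index 0
j=2: u_2=8/21 ∈ [6/17, 21/34) → index 3
j=3: u_3=11/21 ∈ [6/17, 21/34) → index 3
j=4: u_4=2/3 ∈ [21/34, 12/17) → index 4
j=5: u_5=17/21 ∈ [12/17, 31/34) → index 5
j=6: u_6=20/21 ∈ [31/34, 1) → index 6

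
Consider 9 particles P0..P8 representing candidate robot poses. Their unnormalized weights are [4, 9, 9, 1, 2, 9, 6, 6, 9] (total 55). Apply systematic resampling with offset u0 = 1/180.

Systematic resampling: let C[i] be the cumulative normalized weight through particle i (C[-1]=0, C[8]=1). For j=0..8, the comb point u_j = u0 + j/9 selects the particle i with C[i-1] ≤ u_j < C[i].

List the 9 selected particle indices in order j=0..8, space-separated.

0 1 1 2 4 5 6 7 8

C = [4/55, 13/55, 2/5, 23/55, 5/11, 34/55, 8/11, 46/55, 1]
j=0: u_0=1/180 ∈ [0, 4/55) → index 0
j=1: u_1=7/60 ∈ [4/55, 13/55) → index 1
j=2: u_2=41/180 ∈ [4/55, 13/55) → index 1
j=3: u_3=61/180 ∈ [13/55, 2/5) → index 2
j=4: u_4=9/20 ∈ [23/55, 5/11) → index 4
j=5: u_5=101/180 ∈ [5/11, 34/55) → index 5
j=6: u_6=121/180 ∈ [34/55, 8/11) → index 6
j=7: u_7=47/60 ∈ [8/11, 46/55) → index 7
j=8: u_8=161/180 ∈ [46/55, 1) → index 8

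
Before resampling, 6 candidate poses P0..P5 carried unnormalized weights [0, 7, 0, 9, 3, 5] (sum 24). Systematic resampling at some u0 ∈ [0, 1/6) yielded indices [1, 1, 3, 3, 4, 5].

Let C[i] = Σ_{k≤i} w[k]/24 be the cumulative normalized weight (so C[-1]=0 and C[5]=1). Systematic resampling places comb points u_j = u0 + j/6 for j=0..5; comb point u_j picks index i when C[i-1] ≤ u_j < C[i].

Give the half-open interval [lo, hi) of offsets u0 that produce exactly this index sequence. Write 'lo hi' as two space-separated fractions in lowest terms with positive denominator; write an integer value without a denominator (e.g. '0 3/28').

0 1/8

C = [0, 7/24, 7/24, 2/3, 19/24, 1]
j=0 picked index 1: u0 ∈ [0, 7/24)
j=1 picked index 1: u0 ∈ [-1/6, 1/8)
j=2 picked index 3: u0 ∈ [-1/24, 1/3)
j=3 picked index 3: u0 ∈ [-5/24, 1/6)
j=4 picked index 4: u0 ∈ [0, 1/8)
j=5 picked index 5: u0 ∈ [-1/24, 1/6)
intersection: [0, 1/8)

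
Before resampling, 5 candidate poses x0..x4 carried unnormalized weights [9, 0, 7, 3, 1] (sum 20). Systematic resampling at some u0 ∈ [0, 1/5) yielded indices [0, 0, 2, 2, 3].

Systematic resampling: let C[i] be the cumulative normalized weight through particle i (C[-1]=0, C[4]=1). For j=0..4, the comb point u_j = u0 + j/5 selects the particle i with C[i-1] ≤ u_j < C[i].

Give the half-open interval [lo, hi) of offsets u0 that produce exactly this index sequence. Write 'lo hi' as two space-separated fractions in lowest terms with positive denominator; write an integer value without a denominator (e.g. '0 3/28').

C = [9/20, 9/20, 4/5, 19/20, 1]
j=0 picked index 0: u0 ∈ [0, 9/20)
j=1 picked index 0: u0 ∈ [-1/5, 1/4)
j=2 picked index 2: u0 ∈ [1/20, 2/5)
j=3 picked index 2: u0 ∈ [-3/20, 1/5)
j=4 picked index 3: u0 ∈ [0, 3/20)
intersection: [1/20, 3/20)

1/20 3/20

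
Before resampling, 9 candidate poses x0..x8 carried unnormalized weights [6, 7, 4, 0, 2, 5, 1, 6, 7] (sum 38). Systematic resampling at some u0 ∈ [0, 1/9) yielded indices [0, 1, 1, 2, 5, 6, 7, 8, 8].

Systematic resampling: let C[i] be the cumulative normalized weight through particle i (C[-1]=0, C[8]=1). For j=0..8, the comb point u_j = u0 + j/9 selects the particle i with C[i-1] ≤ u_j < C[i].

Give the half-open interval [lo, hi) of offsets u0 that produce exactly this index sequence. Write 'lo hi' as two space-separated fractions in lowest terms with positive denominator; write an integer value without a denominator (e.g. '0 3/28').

C = [3/19, 13/38, 17/38, 17/38, 1/2, 12/19, 25/38, 31/38, 1]
j=0 picked index 0: u0 ∈ [0, 3/19)
j=1 picked index 1: u0 ∈ [8/171, 79/342)
j=2 picked index 1: u0 ∈ [-11/171, 41/342)
j=3 picked index 2: u0 ∈ [1/114, 13/114)
j=4 picked index 5: u0 ∈ [1/18, 32/171)
j=5 picked index 6: u0 ∈ [13/171, 35/342)
j=6 picked index 7: u0 ∈ [-1/114, 17/114)
j=7 picked index 8: u0 ∈ [13/342, 2/9)
j=8 picked index 8: u0 ∈ [-25/342, 1/9)
intersection: [13/171, 35/342)

13/171 35/342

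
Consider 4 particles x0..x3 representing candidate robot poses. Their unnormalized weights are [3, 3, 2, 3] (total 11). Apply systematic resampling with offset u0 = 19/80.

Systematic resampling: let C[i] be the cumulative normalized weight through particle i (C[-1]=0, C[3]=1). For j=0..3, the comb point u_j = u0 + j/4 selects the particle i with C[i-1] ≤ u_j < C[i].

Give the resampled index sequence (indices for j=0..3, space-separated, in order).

C = [3/11, 6/11, 8/11, 1]
j=0: u_0=19/80 ∈ [0, 3/11) → index 0
j=1: u_1=39/80 ∈ [3/11, 6/11) → index 1
j=2: u_2=59/80 ∈ [8/11, 1) → index 3
j=3: u_3=79/80 ∈ [8/11, 1) → index 3

0 1 3 3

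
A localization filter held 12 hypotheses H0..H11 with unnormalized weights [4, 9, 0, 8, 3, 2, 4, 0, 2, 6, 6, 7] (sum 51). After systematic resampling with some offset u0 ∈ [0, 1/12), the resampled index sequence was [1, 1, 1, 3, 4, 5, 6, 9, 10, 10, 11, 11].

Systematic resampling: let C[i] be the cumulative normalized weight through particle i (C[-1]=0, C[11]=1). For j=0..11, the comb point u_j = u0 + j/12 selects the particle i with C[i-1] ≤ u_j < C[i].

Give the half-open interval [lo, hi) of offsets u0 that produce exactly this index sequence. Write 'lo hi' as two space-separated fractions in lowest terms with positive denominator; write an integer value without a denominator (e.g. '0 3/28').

C = [4/51, 13/51, 13/51, 7/17, 8/17, 26/51, 10/17, 10/17, 32/51, 38/51, 44/51, 1]
j=0 picked index 1: u0 ∈ [4/51, 13/51)
j=1 picked index 1: u0 ∈ [-1/204, 35/204)
j=2 picked index 1: u0 ∈ [-3/34, 3/34)
j=3 picked index 3: u0 ∈ [1/204, 11/68)
j=4 picked index 4: u0 ∈ [4/51, 7/51)
j=5 picked index 5: u0 ∈ [11/204, 19/204)
j=6 picked index 6: u0 ∈ [1/102, 3/34)
j=7 picked index 9: u0 ∈ [3/68, 11/68)
j=8 picked index 10: u0 ∈ [4/51, 10/51)
j=9 picked index 10: u0 ∈ [-1/204, 23/204)
j=10 picked index 11: u0 ∈ [1/34, 1/6)
j=11 picked index 11: u0 ∈ [-11/204, 1/12)
intersection: [4/51, 1/12)

4/51 1/12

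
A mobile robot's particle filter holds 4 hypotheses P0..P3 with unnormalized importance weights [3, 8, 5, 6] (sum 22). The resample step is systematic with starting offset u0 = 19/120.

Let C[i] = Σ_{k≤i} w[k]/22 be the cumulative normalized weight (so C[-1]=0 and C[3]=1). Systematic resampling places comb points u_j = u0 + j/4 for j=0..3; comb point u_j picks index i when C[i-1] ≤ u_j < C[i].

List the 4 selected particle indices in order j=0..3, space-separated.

1 1 2 3

C = [3/22, 1/2, 8/11, 1]
j=0: u_0=19/120 ∈ [3/22, 1/2) → index 1
j=1: u_1=49/120 ∈ [3/22, 1/2) → index 1
j=2: u_2=79/120 ∈ [1/2, 8/11) → index 2
j=3: u_3=109/120 ∈ [8/11, 1) → index 3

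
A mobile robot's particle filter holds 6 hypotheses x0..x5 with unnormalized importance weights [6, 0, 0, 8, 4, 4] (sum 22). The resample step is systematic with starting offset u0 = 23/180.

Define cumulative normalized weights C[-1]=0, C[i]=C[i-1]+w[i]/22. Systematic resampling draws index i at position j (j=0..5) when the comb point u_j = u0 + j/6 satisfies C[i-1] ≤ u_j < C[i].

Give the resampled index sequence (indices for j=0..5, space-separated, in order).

C = [3/11, 3/11, 3/11, 7/11, 9/11, 1]
j=0: u_0=23/180 ∈ [0, 3/11) → index 0
j=1: u_1=53/180 ∈ [3/11, 7/11) → index 3
j=2: u_2=83/180 ∈ [3/11, 7/11) → index 3
j=3: u_3=113/180 ∈ [3/11, 7/11) → index 3
j=4: u_4=143/180 ∈ [7/11, 9/11) → index 4
j=5: u_5=173/180 ∈ [9/11, 1) → index 5

0 3 3 3 4 5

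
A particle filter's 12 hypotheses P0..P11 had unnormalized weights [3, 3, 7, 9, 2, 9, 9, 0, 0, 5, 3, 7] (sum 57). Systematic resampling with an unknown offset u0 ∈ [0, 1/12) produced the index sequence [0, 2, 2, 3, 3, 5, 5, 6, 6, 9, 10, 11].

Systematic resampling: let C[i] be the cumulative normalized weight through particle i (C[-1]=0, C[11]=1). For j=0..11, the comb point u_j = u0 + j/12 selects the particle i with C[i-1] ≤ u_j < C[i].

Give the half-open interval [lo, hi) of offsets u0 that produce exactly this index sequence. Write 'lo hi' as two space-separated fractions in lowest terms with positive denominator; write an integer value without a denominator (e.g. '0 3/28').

5/228 5/114

C = [1/19, 2/19, 13/57, 22/57, 8/19, 11/19, 14/19, 14/19, 14/19, 47/57, 50/57, 1]
j=0 picked index 0: u0 ∈ [0, 1/19)
j=1 picked index 2: u0 ∈ [5/228, 11/76)
j=2 picked index 2: u0 ∈ [-7/114, 7/114)
j=3 picked index 3: u0 ∈ [-5/228, 31/228)
j=4 picked index 3: u0 ∈ [-2/19, 1/19)
j=5 picked index 5: u0 ∈ [1/228, 37/228)
j=6 picked index 5: u0 ∈ [-3/38, 3/38)
j=7 picked index 6: u0 ∈ [-1/228, 35/228)
j=8 picked index 6: u0 ∈ [-5/57, 4/57)
j=9 picked index 9: u0 ∈ [-1/76, 17/228)
j=10 picked index 10: u0 ∈ [-1/114, 5/114)
j=11 picked index 11: u0 ∈ [-3/76, 1/12)
intersection: [5/228, 5/114)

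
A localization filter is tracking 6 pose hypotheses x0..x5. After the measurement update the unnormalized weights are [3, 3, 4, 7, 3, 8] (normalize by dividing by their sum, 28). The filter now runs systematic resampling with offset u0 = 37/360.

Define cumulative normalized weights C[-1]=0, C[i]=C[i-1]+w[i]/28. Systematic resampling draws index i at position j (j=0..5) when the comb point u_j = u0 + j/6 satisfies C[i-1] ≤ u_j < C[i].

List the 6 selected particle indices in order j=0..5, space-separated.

0 2 3 3 5 5

C = [3/28, 3/14, 5/14, 17/28, 5/7, 1]
j=0: u_0=37/360 ∈ [0, 3/28) → index 0
j=1: u_1=97/360 ∈ [3/14, 5/14) → index 2
j=2: u_2=157/360 ∈ [5/14, 17/28) → index 3
j=3: u_3=217/360 ∈ [5/14, 17/28) → index 3
j=4: u_4=277/360 ∈ [5/7, 1) → index 5
j=5: u_5=337/360 ∈ [5/7, 1) → index 5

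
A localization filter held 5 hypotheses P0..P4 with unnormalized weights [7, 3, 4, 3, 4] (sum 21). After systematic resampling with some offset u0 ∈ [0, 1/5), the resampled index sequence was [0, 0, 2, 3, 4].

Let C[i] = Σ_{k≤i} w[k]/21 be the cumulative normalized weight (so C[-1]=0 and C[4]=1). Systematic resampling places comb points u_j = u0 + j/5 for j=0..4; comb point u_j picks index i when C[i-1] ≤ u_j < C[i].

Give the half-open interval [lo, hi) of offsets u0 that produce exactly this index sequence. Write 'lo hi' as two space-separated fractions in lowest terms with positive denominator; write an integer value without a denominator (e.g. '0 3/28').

8/105 2/15

C = [1/3, 10/21, 2/3, 17/21, 1]
j=0 picked index 0: u0 ∈ [0, 1/3)
j=1 picked index 0: u0 ∈ [-1/5, 2/15)
j=2 picked index 2: u0 ∈ [8/105, 4/15)
j=3 picked index 3: u0 ∈ [1/15, 22/105)
j=4 picked index 4: u0 ∈ [1/105, 1/5)
intersection: [8/105, 2/15)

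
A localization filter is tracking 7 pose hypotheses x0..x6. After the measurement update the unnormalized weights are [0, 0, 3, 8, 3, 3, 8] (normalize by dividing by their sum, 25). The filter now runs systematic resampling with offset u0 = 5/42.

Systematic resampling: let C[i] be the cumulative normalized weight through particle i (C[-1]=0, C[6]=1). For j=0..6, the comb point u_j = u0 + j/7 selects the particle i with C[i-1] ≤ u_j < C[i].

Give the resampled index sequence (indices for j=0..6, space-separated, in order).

2 3 3 4 6 6 6

C = [0, 0, 3/25, 11/25, 14/25, 17/25, 1]
j=0: u_0=5/42 ∈ [0, 3/25) → index 2
j=1: u_1=11/42 ∈ [3/25, 11/25) → index 3
j=2: u_2=17/42 ∈ [3/25, 11/25) → index 3
j=3: u_3=23/42 ∈ [11/25, 14/25) → index 4
j=4: u_4=29/42 ∈ [17/25, 1) → index 6
j=5: u_5=5/6 ∈ [17/25, 1) → index 6
j=6: u_6=41/42 ∈ [17/25, 1) → index 6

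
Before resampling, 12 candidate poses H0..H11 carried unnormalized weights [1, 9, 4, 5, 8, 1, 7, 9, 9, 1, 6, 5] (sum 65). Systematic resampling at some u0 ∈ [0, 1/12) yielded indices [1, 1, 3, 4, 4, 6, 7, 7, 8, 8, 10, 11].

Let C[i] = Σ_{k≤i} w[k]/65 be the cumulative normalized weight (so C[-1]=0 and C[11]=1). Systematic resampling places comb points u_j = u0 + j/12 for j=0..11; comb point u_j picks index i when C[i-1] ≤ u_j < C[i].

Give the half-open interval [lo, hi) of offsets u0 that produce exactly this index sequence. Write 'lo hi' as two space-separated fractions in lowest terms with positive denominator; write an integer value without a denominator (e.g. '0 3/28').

19/390 17/260

C = [1/65, 2/13, 14/65, 19/65, 27/65, 28/65, 7/13, 44/65, 53/65, 54/65, 12/13, 1]
j=0 picked index 1: u0 ∈ [1/65, 2/13)
j=1 picked index 1: u0 ∈ [-53/780, 11/156)
j=2 picked index 3: u0 ∈ [19/390, 49/390)
j=3 picked index 4: u0 ∈ [11/260, 43/260)
j=4 picked index 4: u0 ∈ [-8/195, 16/195)
j=5 picked index 6: u0 ∈ [11/780, 19/156)
j=6 picked index 7: u0 ∈ [1/26, 23/130)
j=7 picked index 7: u0 ∈ [-7/156, 73/780)
j=8 picked index 8: u0 ∈ [2/195, 29/195)
j=9 picked index 8: u0 ∈ [-19/260, 17/260)
j=10 picked index 10: u0 ∈ [-1/390, 7/78)
j=11 picked index 11: u0 ∈ [1/156, 1/12)
intersection: [19/390, 17/260)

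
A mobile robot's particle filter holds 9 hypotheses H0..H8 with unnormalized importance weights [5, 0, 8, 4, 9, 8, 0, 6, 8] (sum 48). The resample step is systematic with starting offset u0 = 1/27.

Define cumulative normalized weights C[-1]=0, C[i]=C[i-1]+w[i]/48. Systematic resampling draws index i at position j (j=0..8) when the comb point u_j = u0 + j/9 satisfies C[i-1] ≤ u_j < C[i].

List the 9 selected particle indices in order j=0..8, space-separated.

0 2 2 4 4 5 5 7 8

C = [5/48, 5/48, 13/48, 17/48, 13/24, 17/24, 17/24, 5/6, 1]
j=0: u_0=1/27 ∈ [0, 5/48) → index 0
j=1: u_1=4/27 ∈ [5/48, 13/48) → index 2
j=2: u_2=7/27 ∈ [5/48, 13/48) → index 2
j=3: u_3=10/27 ∈ [17/48, 13/24) → index 4
j=4: u_4=13/27 ∈ [17/48, 13/24) → index 4
j=5: u_5=16/27 ∈ [13/24, 17/24) → index 5
j=6: u_6=19/27 ∈ [13/24, 17/24) → index 5
j=7: u_7=22/27 ∈ [17/24, 5/6) → index 7
j=8: u_8=25/27 ∈ [5/6, 1) → index 8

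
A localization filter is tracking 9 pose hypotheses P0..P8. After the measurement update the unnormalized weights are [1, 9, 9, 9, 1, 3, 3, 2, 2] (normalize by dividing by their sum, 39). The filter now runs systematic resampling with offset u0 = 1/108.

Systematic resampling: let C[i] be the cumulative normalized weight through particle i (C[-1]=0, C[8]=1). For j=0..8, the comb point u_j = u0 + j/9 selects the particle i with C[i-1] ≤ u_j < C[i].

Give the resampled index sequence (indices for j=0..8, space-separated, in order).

0 1 1 2 2 3 3 5 7

C = [1/39, 10/39, 19/39, 28/39, 29/39, 32/39, 35/39, 37/39, 1]
j=0: u_0=1/108 ∈ [0, 1/39) → index 0
j=1: u_1=13/108 ∈ [1/39, 10/39) → index 1
j=2: u_2=25/108 ∈ [1/39, 10/39) → index 1
j=3: u_3=37/108 ∈ [10/39, 19/39) → index 2
j=4: u_4=49/108 ∈ [10/39, 19/39) → index 2
j=5: u_5=61/108 ∈ [19/39, 28/39) → index 3
j=6: u_6=73/108 ∈ [19/39, 28/39) → index 3
j=7: u_7=85/108 ∈ [29/39, 32/39) → index 5
j=8: u_8=97/108 ∈ [35/39, 37/39) → index 7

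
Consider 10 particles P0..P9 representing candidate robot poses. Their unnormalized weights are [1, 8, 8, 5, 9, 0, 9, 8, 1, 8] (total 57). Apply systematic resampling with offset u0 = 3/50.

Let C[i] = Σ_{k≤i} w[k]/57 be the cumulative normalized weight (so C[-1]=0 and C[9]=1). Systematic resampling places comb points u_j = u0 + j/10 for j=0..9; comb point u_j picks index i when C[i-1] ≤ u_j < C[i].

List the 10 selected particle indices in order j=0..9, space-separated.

C = [1/57, 3/19, 17/57, 22/57, 31/57, 31/57, 40/57, 16/19, 49/57, 1]
j=0: u_0=3/50 ∈ [1/57, 3/19) → index 1
j=1: u_1=4/25 ∈ [3/19, 17/57) → index 2
j=2: u_2=13/50 ∈ [3/19, 17/57) → index 2
j=3: u_3=9/25 ∈ [17/57, 22/57) → index 3
j=4: u_4=23/50 ∈ [22/57, 31/57) → index 4
j=5: u_5=14/25 ∈ [31/57, 40/57) → index 6
j=6: u_6=33/50 ∈ [31/57, 40/57) → index 6
j=7: u_7=19/25 ∈ [40/57, 16/19) → index 7
j=8: u_8=43/50 ∈ [49/57, 1) → index 9
j=9: u_9=24/25 ∈ [49/57, 1) → index 9

1 2 2 3 4 6 6 7 9 9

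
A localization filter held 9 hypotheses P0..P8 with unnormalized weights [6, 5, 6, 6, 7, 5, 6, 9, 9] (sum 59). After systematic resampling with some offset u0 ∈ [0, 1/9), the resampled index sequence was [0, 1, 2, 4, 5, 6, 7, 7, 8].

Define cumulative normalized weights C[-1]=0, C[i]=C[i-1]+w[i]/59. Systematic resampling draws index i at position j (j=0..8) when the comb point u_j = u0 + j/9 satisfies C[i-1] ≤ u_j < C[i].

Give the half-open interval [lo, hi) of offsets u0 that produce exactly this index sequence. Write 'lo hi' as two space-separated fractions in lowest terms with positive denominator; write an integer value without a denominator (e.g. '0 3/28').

34/531 35/531

C = [6/59, 11/59, 17/59, 23/59, 30/59, 35/59, 41/59, 50/59, 1]
j=0 picked index 0: u0 ∈ [0, 6/59)
j=1 picked index 1: u0 ∈ [-5/531, 40/531)
j=2 picked index 2: u0 ∈ [-19/531, 35/531)
j=3 picked index 4: u0 ∈ [10/177, 31/177)
j=4 picked index 5: u0 ∈ [34/531, 79/531)
j=5 picked index 6: u0 ∈ [20/531, 74/531)
j=6 picked index 7: u0 ∈ [5/177, 32/177)
j=7 picked index 7: u0 ∈ [-44/531, 37/531)
j=8 picked index 8: u0 ∈ [-22/531, 1/9)
intersection: [34/531, 35/531)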